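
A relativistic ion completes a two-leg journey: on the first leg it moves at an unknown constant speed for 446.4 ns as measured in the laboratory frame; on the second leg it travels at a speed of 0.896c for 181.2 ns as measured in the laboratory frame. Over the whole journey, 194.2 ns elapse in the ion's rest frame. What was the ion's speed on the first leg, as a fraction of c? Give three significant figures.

Leg 1: speed unknown; τ_1 = 446.4/γ_1.
Leg 2: γ = 1/√(1 − 0.896²) = 1/√0.1972 = 2.252; τ_2 = 181.2/2.252 = 80.46 ns.
Total proper time: τ_1 + 80.46 = 194.2, so τ_1 = 194.2 − 80.46 = 113.7 ns.
γ_1 = 446.4/113.7 = 3.925; β = √(1 − 1/γ²) = √0.9351.

β = 0.967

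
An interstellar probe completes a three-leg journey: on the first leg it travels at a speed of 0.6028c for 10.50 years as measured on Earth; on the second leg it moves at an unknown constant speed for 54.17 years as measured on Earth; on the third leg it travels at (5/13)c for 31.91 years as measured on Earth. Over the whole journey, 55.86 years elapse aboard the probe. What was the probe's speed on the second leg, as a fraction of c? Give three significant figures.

Leg 1: γ = 1/√(1 − 0.6028²) = 1/√0.6366 = 1.253; τ_1 = 10.50/1.253 = 8.378 years.
Leg 2: speed unknown; τ_2 = 54.17/γ_2.
Leg 3: γ = 1/√(1 − (5/13)²) = 13/12 ≈ 1.083; τ_3 = 31.91/1.083 = 29.46 years.
Total proper time: 8.378 + τ_2 + 29.46 = 55.86, so τ_2 = 55.86 − 37.83 = 18.03 years.
γ_2 = 54.17/18.03 = 3.005; β = √(1 − 1/γ²) = √0.8893.

β = 0.943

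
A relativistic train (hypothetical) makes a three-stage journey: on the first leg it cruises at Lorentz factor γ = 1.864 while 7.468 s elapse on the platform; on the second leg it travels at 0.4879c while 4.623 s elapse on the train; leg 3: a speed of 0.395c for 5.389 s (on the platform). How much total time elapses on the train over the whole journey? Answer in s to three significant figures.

Leg 1: γ = 1.864; τ_1 = 7.468/1.864 = 4.006 s.
Leg 2: 4.623 s is already measured on the train.
Leg 3: γ = 1/√(1 − 0.395²) = 1/√0.8440 = 1.089; τ_3 = 5.389/1.089 = 4.951 s.
Total: 4.006 + 4.623 + 4.951 s.

τ = 13.6 s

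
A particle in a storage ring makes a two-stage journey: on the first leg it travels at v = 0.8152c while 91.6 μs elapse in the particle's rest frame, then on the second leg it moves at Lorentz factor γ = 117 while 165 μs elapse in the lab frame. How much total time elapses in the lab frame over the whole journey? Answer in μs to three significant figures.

Leg 1: γ = 1/√(1 − 0.8152²) = 1/√0.3354 = 1.727; Δt_1 = 1.727 × 91.6 = 158.2 μs.
Leg 2: 165 μs is already measured in the lab frame.
Total: 158.2 + 165.0 μs.

Δt = 323 μs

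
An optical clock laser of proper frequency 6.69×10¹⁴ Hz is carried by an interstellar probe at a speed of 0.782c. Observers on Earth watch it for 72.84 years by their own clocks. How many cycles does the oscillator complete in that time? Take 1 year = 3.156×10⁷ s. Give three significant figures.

N = 9.59×10²³

γ = 1/√(1 − 0.782²) = 1/√0.3885 = 1.604
During 72.84 years of lab time, the oscillator's proper time advances by τ = Δt/γ = 72.84/1.604 = 45.40 years = 1.433×10⁹ s.
N = f × τ = 6.69×10¹⁴ × 1.433×10⁹ = 9.586×10²³.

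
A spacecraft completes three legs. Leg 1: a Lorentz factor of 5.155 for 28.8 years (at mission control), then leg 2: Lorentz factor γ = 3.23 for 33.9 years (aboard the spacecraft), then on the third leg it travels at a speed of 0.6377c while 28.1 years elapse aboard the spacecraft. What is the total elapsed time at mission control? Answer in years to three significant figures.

Δt = 175 years

Leg 1: 28.8 years is already measured at mission control.
Leg 2: γ = 3.23; Δt_2 = 3.230 × 33.9 = 109.5 years.
Leg 3: γ = 1/√(1 − 0.6377²) = 1/√0.5933 = 1.298; Δt_3 = 1.298 × 28.1 = 36.48 years.
Total: 28.80 + 109.5 + 36.48 years.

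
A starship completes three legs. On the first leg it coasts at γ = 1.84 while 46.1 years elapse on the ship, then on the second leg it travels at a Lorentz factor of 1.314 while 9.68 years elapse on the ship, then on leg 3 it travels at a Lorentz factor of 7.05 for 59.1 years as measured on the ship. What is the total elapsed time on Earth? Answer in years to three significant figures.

Δt = 514 years

Leg 1: γ = 1.84; Δt_1 = 1.840 × 46.1 = 84.82 years.
Leg 2: γ = 1.314; Δt_2 = 1.314 × 9.68 = 12.72 years.
Leg 3: γ = 7.05; Δt_3 = 7.050 × 59.1 = 416.7 years.
Total: 84.82 + 12.72 + 416.7 years.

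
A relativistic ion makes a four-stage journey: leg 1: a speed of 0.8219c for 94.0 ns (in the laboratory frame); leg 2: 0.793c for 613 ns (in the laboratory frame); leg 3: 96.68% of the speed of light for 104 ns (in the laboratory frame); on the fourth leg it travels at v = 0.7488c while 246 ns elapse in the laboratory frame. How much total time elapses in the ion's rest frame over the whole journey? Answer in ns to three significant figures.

τ = 617 ns

Leg 1: γ = 1/√(1 − 0.8219²) = 1/√0.3245 = 1.756; τ_1 = 94.0/1.756 = 53.55 ns.
Leg 2: γ = 1/√(1 − 0.793²) = 1/√0.3712 = 1.641; τ_2 = 613/1.641 = 373.5 ns.
Leg 3: β = 0.9668; γ = 1/√(1 − 0.9668²) = 1/√0.06530 = 3.913; τ_3 = 104/3.913 = 26.58 ns.
Leg 4: γ = 1/√(1 − 0.7488²) = 1/√0.4393 = 1.509; τ_4 = 246/1.509 = 163.0 ns.
Total: 53.55 + 373.5 + 26.58 + 163.0 ns.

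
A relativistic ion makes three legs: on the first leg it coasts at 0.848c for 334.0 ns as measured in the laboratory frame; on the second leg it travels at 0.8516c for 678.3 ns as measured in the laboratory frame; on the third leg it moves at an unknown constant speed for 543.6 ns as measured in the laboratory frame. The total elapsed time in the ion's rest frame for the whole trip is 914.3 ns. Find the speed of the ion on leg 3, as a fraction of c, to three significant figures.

Leg 1: γ = 1/√(1 − 0.848²) = 1/√0.2809 = 1.887; τ_1 = 334.0/1.887 = 177.0 ns.
Leg 2: γ = 1/√(1 − 0.8516²) = 1/√0.2748 = 1.908; τ_2 = 678.3/1.908 = 355.6 ns.
Leg 3: speed unknown; τ_3 = 543.6/γ_3.
Total proper time: 177.0 + 355.6 + τ_3 = 914.3, so τ_3 = 914.3 − 532.6 = 381.7 ns.
γ_3 = 543.6/381.7 = 1.424; β = √(1 − 1/γ²) = √0.5069.

β = 0.712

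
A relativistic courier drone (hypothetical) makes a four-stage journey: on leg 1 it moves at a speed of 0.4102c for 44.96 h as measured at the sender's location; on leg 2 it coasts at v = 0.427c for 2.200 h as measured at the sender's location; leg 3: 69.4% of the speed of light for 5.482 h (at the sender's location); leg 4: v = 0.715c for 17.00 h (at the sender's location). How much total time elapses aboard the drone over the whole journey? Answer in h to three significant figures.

τ = 58.8 h

Leg 1: γ = 1/√(1 − 0.4102²) = 1/√0.8317 = 1.096; τ_1 = 44.96/1.096 = 41.00 h.
Leg 2: γ = 1/√(1 − 0.427²) = 1/√0.8177 = 1.106; τ_2 = 2.200/1.106 = 1.989 h.
Leg 3: β = 0.694; γ = 1/√(1 − 0.694²) = 1/√0.5184 = 1.389; τ_3 = 5.482/1.389 = 3.947 h.
Leg 4: γ = 1/√(1 − 0.715²) = 1/√0.4888 = 1.430; τ_4 = 17.00/1.430 = 11.89 h.
Total: 41.00 + 1.989 + 3.947 + 11.89 h.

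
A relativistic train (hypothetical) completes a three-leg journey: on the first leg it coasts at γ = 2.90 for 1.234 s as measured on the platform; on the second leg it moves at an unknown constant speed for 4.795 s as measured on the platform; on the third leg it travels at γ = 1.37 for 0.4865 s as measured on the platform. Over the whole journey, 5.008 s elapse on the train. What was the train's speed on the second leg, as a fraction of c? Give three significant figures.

Leg 1: γ = 2.90; τ_1 = 1.234/2.900 = 0.4255 s.
Leg 2: speed unknown; τ_2 = 4.795/γ_2.
Leg 3: γ = 1.37; τ_3 = 0.4865/1.370 = 0.3551 s.
Total proper time: 0.4255 + τ_2 + 0.3551 = 5.008, so τ_2 = 5.008 − 0.7806 = 4.227 s.
γ_2 = 4.795/4.227 = 1.134; β = √(1 − 1/γ²) = √0.2227.

β = 0.472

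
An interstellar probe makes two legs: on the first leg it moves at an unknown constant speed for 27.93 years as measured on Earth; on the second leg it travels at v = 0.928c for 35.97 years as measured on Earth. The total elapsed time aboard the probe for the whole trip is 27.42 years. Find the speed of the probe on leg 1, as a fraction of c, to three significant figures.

β = 0.865

Leg 1: speed unknown; τ_1 = 27.93/γ_1.
Leg 2: γ = 1/√(1 − 0.928²) = 1/√0.1388 = 2.684; τ_2 = 35.97/2.684 = 13.40 years.
Total proper time: τ_1 + 13.40 = 27.42, so τ_1 = 27.42 − 13.40 = 14.02 years.
γ_1 = 27.93/14.02 = 1.992; β = √(1 − 1/γ²) = √0.7481.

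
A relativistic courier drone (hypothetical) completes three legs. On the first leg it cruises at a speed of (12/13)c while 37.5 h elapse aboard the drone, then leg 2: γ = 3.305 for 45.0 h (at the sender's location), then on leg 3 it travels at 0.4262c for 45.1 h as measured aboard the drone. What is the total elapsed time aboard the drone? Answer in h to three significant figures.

Leg 1: 37.5 h is already measured aboard the drone.
Leg 2: γ = 3.305; τ_2 = 45.0/3.305 = 13.62 h.
Leg 3: 45.1 h is already measured aboard the drone.
Total: 37.50 + 13.62 + 45.10 h.

τ = 96.2 h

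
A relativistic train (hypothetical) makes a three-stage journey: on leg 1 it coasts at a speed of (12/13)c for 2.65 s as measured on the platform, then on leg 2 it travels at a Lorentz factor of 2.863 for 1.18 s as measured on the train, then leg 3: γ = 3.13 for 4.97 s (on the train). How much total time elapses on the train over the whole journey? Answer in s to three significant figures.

τ = 7.17 s

Leg 1: γ = 1/√(1 − (12/13)²) = 13/5 = 2.600; τ_1 = 2.65/2.600 = 1.019 s.
Leg 2: 1.18 s is already measured on the train.
Leg 3: 4.97 s is already measured on the train.
Total: 1.019 + 1.180 + 4.970 s.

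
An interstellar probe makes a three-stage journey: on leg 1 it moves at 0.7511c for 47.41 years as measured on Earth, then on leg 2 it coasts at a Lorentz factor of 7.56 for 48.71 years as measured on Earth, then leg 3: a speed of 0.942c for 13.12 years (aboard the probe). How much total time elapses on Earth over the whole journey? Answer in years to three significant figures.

Leg 1: 47.41 years is already measured on Earth.
Leg 2: 48.71 years is already measured on Earth.
Leg 3: γ = 1/√(1 − 0.942²) = 1/√0.1126 = 2.980; Δt_3 = 2.980 × 13.12 = 39.09 years.
Total: 47.41 + 48.71 + 39.09 years.

Δt = 135 years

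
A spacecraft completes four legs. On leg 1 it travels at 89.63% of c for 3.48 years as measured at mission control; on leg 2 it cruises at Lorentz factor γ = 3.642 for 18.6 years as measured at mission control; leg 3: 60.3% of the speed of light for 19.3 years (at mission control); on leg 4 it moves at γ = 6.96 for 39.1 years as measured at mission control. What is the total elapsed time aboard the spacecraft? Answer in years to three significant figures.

τ = 27.7 years

Leg 1: β = 0.8963; γ = 1/√(1 − 0.8963²) = 1/√0.1966 = 2.255; τ_1 = 3.48/2.255 = 1.543 years.
Leg 2: γ = 3.642; τ_2 = 18.6/3.642 = 5.107 years.
Leg 3: β = 0.603; γ = 1/√(1 − 0.603²) = 1/√0.6364 = 1.254; τ_3 = 19.3/1.254 = 15.40 years.
Leg 4: γ = 6.96; τ_4 = 39.1/6.960 = 5.618 years.
Total: 1.543 + 5.107 + 15.40 + 5.618 years.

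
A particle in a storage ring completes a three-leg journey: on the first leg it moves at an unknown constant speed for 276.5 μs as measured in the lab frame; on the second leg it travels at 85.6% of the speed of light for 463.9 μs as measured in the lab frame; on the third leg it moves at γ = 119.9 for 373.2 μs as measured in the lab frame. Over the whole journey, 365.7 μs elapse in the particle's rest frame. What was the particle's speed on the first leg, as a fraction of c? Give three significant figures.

Leg 1: speed unknown; τ_1 = 276.5/γ_1.
Leg 2: β = 0.856; γ = 1/√(1 − 0.856²) = 1/√0.2673 = 1.934; τ_2 = 463.9/1.934 = 239.8 μs.
Leg 3: γ = 119.9; τ_3 = 373.2/119.9 = 3.113 μs.
Total proper time: τ_1 + 239.8 + 3.113 = 365.7, so τ_1 = 365.7 − 242.9 = 122.8 μs.
γ_1 = 276.5/122.8 = 2.252; β = √(1 − 1/γ²) = √0.8029.

β = 0.896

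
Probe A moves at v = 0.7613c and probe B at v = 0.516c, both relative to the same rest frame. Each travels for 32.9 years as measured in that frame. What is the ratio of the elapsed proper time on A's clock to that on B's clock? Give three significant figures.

A: γ = 1/√(1 − 0.7613²) = 1/√0.4204 = 1.542. B: γ = 1/√(1 − 0.516²) = 1/√0.7337 = 1.167.
τ_A/τ_B = γ_B/γ_A = 1.167/1.542 = 0.7570, so τ_A/τ_B = 0.7570.

τ_A/τ_B = 0.757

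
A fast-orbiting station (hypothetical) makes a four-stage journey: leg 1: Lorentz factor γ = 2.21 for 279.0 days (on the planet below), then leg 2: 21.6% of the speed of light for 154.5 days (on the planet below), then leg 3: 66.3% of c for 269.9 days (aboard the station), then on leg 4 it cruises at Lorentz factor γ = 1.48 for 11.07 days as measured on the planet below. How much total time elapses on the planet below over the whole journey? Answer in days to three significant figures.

Δt = 805 days

Leg 1: 279.0 days is already measured on the planet below.
Leg 2: 154.5 days is already measured on the planet below.
Leg 3: β = 0.663; γ = 1/√(1 − 0.663²) = 1/√0.5604 = 1.336; Δt_3 = 1.336 × 269.9 = 360.5 days.
Leg 4: 11.07 days is already measured on the planet below.
Total: 279.0 + 154.5 + 360.5 + 11.07 days.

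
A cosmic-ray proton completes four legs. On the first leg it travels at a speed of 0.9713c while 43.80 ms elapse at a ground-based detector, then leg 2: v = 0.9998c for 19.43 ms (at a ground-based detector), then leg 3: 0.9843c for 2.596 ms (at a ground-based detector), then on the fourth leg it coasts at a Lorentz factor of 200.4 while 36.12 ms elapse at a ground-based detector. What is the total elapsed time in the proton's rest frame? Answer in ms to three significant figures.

τ = 11.4 ms

Leg 1: γ = 1/√(1 − 0.9713²) = 1/√0.05658 = 4.204; τ_1 = 43.80/4.204 = 10.42 ms.
Leg 2: γ = 1/√(1 − 0.9998²) = 1/√4.000×10⁻⁴ = 50.00; τ_2 = 19.43/50.00 = 0.3886 ms.
Leg 3: γ = 1/√(1 − 0.9843²) = 1/√0.03115 = 5.666; τ_3 = 2.596/5.666 = 0.4582 ms.
Leg 4: γ = 200.4; τ_4 = 36.12/200.4 = 0.1802 ms.
Total: 10.42 + 0.3886 + 0.4582 + 0.1802 ms.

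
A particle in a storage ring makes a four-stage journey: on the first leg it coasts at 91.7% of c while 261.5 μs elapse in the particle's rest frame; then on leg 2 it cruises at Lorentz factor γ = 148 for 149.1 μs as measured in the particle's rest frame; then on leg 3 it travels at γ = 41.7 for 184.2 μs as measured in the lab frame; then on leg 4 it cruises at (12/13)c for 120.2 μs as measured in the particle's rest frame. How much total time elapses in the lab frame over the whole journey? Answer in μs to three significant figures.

Leg 1: β = 0.917; γ = 1/√(1 − 0.917²) = 1/√0.1591 = 2.507; Δt_1 = 2.507 × 261.5 = 655.6 μs.
Leg 2: γ = 148; Δt_2 = 148.0 × 149.1 = 2.207×10⁴ μs.
Leg 3: 184.2 μs is already measured in the lab frame.
Leg 4: γ = 1/√(1 − (12/13)²) = 13/5 = 2.600; Δt_4 = 2.600 × 120.2 = 312.5 μs.
Total: 655.6 + 2.207×10⁴ + 184.2 + 312.5 μs.

Δt = 2.32×10⁴ μs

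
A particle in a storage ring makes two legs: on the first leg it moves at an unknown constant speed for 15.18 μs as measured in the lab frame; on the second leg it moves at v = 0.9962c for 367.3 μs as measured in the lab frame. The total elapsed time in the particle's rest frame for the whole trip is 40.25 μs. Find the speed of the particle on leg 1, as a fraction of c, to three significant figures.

β = 0.839

Leg 1: speed unknown; τ_1 = 15.18/γ_1.
Leg 2: γ = 1/√(1 − 0.9962²) = 1/√0.007586 = 11.48; τ_2 = 367.3/11.48 = 31.99 μs.
Total proper time: τ_1 + 31.99 = 40.25, so τ_1 = 40.25 − 31.99 = 8.260 μs.
γ_1 = 15.18/8.260 = 1.838; β = √(1 − 1/γ²) = √0.7039.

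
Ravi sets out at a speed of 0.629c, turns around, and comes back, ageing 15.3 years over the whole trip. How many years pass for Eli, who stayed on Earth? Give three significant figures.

γ = 1/√(1 − 0.629²) = 1/√0.6044 = 1.286
Earth-frame duration is the dilated interval: Δt = γτ = 1.286 × 15.3 years.

Δt = 19.7 years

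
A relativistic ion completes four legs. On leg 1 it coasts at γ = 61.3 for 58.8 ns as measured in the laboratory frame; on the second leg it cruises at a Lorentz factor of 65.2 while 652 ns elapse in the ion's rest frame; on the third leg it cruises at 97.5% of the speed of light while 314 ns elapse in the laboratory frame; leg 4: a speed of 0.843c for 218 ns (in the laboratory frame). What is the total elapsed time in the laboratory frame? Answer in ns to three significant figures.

Δt = 4.31×10⁴ ns

Leg 1: 58.8 ns is already measured in the laboratory frame.
Leg 2: γ = 65.2; Δt_2 = 65.20 × 652 = 4.251×10⁴ ns.
Leg 3: 314 ns is already measured in the laboratory frame.
Leg 4: 218 ns is already measured in the laboratory frame.
Total: 58.80 + 4.251×10⁴ + 314.0 + 218.0 ns.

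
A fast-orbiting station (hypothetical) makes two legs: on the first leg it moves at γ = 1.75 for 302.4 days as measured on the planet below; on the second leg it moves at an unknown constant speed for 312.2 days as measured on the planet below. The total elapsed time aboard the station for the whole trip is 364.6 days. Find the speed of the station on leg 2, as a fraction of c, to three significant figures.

β = 0.789

Leg 1: γ = 1.75; τ_1 = 302.4/1.750 = 172.8 days.
Leg 2: speed unknown; τ_2 = 312.2/γ_2.
Total proper time: 172.8 + τ_2 = 364.6, so τ_2 = 364.6 − 172.8 = 191.8 days.
γ_2 = 312.2/191.8 = 1.628; β = √(1 − 1/γ²) = √0.6226.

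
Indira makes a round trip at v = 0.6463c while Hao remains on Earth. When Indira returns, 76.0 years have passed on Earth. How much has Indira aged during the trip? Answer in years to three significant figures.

γ = 1/√(1 − 0.6463²) = 1/√0.5823 = 1.310
Indira's clock measures proper time along the trip: τ = Δt/γ = 76.0/1.310 years.

τ = 58.0 years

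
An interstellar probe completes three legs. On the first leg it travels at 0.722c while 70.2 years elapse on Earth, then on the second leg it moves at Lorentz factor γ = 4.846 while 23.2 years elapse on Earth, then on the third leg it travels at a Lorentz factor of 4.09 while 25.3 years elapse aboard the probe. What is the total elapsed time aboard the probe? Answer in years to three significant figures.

τ = 78.7 years

Leg 1: γ = 1/√(1 − 0.722²) = 1/√0.4787 = 1.445; τ_1 = 70.2/1.445 = 48.57 years.
Leg 2: γ = 4.846; τ_2 = 23.2/4.846 = 4.787 years.
Leg 3: 25.3 years is already measured aboard the probe.
Total: 48.57 + 4.787 + 25.30 years.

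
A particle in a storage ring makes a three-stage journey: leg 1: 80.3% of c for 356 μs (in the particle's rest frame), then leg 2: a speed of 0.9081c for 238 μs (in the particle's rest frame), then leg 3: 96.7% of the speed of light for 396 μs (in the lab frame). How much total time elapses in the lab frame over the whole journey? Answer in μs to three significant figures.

Leg 1: β = 0.803; γ = 1/√(1 − 0.803²) = 1/√0.3552 = 1.678; Δt_1 = 1.678 × 356 = 597.3 μs.
Leg 2: γ = 1/√(1 − 0.9081²) = 1/√0.1754 = 2.388; Δt_2 = 2.388 × 238 = 568.4 μs.
Leg 3: 396 μs is already measured in the lab frame.
Total: 597.3 + 568.4 + 396.0 μs.

Δt = 1560 μs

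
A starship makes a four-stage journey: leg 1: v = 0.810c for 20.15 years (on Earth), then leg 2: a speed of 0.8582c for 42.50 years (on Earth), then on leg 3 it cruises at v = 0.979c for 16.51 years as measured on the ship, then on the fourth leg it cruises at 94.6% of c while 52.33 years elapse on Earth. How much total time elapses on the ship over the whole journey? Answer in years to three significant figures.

Leg 1: γ = 1/√(1 − 0.810²) = 1/√0.3439 = 1.705; τ_1 = 20.15/1.705 = 11.82 years.
Leg 2: γ = 1/√(1 − 0.8582²) = 1/√0.2635 = 1.948; τ_2 = 42.50/1.948 = 21.82 years.
Leg 3: 16.51 years is already measured on the ship.
Leg 4: β = 0.946; γ = 1/√(1 − 0.946²) = 1/√0.1051 = 3.085; τ_4 = 52.33/3.085 = 16.96 years.
Total: 11.82 + 21.82 + 16.51 + 16.96 years.

τ = 67.1 years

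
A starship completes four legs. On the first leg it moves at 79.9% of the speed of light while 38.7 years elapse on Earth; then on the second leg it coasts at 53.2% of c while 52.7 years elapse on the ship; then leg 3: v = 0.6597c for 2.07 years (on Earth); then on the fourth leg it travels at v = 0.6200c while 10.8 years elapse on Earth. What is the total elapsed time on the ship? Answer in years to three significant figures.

Leg 1: β = 0.799; γ = 1/√(1 − 0.799²) = 1/√0.3616 = 1.663; τ_1 = 38.7/1.663 = 23.27 years.
Leg 2: 52.7 years is already measured on the ship.
Leg 3: γ = 1/√(1 − 0.6597²) = 1/√0.5648 = 1.331; τ_3 = 2.07/1.331 = 1.556 years.
Leg 4: γ = 1/√(1 − 0.6200²) = 1/√0.6156 = 1.275; τ_4 = 10.8/1.275 = 8.474 years.
Total: 23.27 + 52.70 + 1.556 + 8.474 years.

τ = 86.0 years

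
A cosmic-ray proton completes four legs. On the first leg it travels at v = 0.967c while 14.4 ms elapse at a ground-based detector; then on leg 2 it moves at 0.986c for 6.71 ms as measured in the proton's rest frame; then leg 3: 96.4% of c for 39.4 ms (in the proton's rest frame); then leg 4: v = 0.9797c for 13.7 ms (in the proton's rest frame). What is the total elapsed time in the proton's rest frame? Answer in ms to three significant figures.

Leg 1: γ = 1/√(1 − 0.967²) = 1/√0.06491 = 3.925; τ_1 = 14.4/3.925 = 3.669 ms.
Leg 2: 6.71 ms is already measured in the proton's rest frame.
Leg 3: 39.4 ms is already measured in the proton's rest frame.
Leg 4: 13.7 ms is already measured in the proton's rest frame.
Total: 3.669 + 6.710 + 39.40 + 13.70 ms.

τ = 63.5 ms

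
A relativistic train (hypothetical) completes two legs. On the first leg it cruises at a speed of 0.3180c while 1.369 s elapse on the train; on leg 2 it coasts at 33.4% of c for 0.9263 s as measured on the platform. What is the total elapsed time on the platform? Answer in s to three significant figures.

Δt = 2.37 s

Leg 1: γ = 1/√(1 − 0.3180²) = 1/√0.8989 = 1.055; Δt_1 = 1.055 × 1.369 = 1.444 s.
Leg 2: 0.9263 s is already measured on the platform.
Total: 1.444 + 0.9263 s.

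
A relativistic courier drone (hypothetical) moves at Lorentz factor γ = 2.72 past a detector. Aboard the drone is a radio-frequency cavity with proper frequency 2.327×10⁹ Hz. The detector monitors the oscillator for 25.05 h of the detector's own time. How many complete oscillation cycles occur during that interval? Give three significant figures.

γ = 2.72
During 25.05 h of lab time, the oscillator's proper time advances by τ = Δt/γ = 25.05/2.720 = 9.210 h = 3.315×10⁴ s.
N = f × τ = 2.327×10⁹ × 3.315×10⁴ = 7.715×10¹³.

N = 7.72×10¹³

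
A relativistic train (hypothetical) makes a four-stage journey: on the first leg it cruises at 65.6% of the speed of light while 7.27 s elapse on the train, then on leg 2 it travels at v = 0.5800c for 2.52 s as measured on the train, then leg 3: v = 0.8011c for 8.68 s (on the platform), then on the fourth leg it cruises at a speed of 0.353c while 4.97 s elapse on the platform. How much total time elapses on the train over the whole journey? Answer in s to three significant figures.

τ = 19.6 s

Leg 1: 7.27 s is already measured on the train.
Leg 2: 2.52 s is already measured on the train.
Leg 3: γ = 1/√(1 − 0.8011²) = 1/√0.3582 = 1.671; τ_3 = 8.68/1.671 = 5.195 s.
Leg 4: γ = 1/√(1 − 0.353²) = 1/√0.8754 = 1.069; τ_4 = 4.97/1.069 = 4.650 s.
Total: 7.270 + 2.520 + 5.195 + 4.650 s.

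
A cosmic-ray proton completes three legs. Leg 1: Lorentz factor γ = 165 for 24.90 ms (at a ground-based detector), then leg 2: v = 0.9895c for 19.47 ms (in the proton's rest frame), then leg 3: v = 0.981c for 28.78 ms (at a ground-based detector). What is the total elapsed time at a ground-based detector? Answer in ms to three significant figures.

Δt = 188 ms

Leg 1: 24.90 ms is already measured at a ground-based detector.
Leg 2: γ = 1/√(1 − 0.9895²) = 1/√0.02089 = 6.919; Δt_2 = 6.919 × 19.47 = 134.7 ms.
Leg 3: 28.78 ms is already measured at a ground-based detector.
Total: 24.90 + 134.7 + 28.78 ms.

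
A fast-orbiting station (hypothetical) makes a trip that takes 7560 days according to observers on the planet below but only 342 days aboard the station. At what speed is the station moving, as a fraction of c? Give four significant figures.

The proper time is measured aboard the station (both events occur at the station's location); Δt is measured on the planet below. γ = Δt/τ = 7560/342 = 22.11.
β = √(1 − 1/γ²) = √(1 − 0.002046) = √0.9980

β = 0.9990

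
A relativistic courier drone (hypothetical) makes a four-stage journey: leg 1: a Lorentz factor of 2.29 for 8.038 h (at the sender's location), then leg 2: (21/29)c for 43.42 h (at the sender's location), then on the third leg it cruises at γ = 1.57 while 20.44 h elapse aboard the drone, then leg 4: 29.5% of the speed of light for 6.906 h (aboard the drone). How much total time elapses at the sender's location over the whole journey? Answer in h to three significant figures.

Δt = 90.8 h

Leg 1: 8.038 h is already measured at the sender's location.
Leg 2: 43.42 h is already measured at the sender's location.
Leg 3: γ = 1.57; Δt_3 = 1.570 × 20.44 = 32.09 h.
Leg 4: β = 0.295; γ = 1/√(1 − 0.295²) = 1/√0.9130 = 1.047; Δt_4 = 1.047 × 6.906 = 7.228 h.
Total: 8.038 + 43.42 + 32.09 + 7.228 h.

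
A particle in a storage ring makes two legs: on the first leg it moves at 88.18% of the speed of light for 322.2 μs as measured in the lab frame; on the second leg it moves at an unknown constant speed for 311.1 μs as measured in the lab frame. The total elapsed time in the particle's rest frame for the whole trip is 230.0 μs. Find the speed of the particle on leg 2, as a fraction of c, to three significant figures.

β = 0.968

Leg 1: β = 0.8818; γ = 1/√(1 − 0.8818²) = 1/√0.2224 = 2.120; τ_1 = 322.2/2.120 = 152.0 μs.
Leg 2: speed unknown; τ_2 = 311.1/γ_2.
Total proper time: 152.0 + τ_2 = 230.0, so τ_2 = 230.0 − 152.0 = 78.04 μs.
γ_2 = 311.1/78.04 = 3.986; β = √(1 − 1/γ²) = √0.9371.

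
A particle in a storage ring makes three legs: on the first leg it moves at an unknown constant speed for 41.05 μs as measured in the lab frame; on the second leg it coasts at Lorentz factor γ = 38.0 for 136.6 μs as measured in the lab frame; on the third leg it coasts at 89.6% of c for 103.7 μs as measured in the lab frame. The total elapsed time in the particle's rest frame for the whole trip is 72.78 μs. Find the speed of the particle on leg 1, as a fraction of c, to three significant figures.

β = 0.826

Leg 1: speed unknown; τ_1 = 41.05/γ_1.
Leg 2: γ = 38.0; τ_2 = 136.6/38.00 = 3.595 μs.
Leg 3: β = 0.896; γ = 1/√(1 − 0.896²) = 1/√0.1972 = 2.252; τ_3 = 103.7/2.252 = 46.05 μs.
Total proper time: τ_1 + 3.595 + 46.05 = 72.78, so τ_1 = 72.78 − 49.64 = 23.14 μs.
γ_1 = 41.05/23.14 = 1.774; β = √(1 − 1/γ²) = √0.6823.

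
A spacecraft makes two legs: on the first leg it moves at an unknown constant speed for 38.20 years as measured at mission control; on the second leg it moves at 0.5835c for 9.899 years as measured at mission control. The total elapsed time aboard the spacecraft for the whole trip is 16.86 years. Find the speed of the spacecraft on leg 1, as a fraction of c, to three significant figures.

Leg 1: speed unknown; τ_1 = 38.20/γ_1.
Leg 2: γ = 1/√(1 − 0.5835²) = 1/√0.6595 = 1.231; τ_2 = 9.899/1.231 = 8.039 years.
Total proper time: τ_1 + 8.039 = 16.86, so τ_1 = 16.86 − 8.039 = 8.821 years.
γ_1 = 38.20/8.821 = 4.331; β = √(1 − 1/γ²) = √0.9467.

β = 0.973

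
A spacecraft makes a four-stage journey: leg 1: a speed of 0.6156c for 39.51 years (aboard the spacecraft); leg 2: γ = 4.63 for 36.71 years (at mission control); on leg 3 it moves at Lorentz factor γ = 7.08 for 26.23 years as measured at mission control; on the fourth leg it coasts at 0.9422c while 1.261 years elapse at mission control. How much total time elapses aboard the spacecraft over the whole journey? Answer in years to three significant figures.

τ = 51.6 years

Leg 1: 39.51 years is already measured aboard the spacecraft.
Leg 2: γ = 4.63; τ_2 = 36.71/4.630 = 7.929 years.
Leg 3: γ = 7.08; τ_3 = 26.23/7.080 = 3.705 years.
Leg 4: γ = 1/√(1 − 0.9422²) = 1/√0.1123 = 2.985; τ_4 = 1.261/2.985 = 0.4225 years.
Total: 39.51 + 7.929 + 3.705 + 0.4225 years.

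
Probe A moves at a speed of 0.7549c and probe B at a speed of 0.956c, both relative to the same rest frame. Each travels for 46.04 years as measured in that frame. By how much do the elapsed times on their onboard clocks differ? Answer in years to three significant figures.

|τ_A − τ_B| = 16.7 years

A: γ = 1/√(1 − 0.7549²) = 1/√0.4301 = 1.525; τ_A = 46.04/1.525 = 30.19 years.
B: γ = 1/√(1 − 0.956²) = 1/√0.08606 = 3.409; τ_B = 46.04/3.409 = 13.51 years.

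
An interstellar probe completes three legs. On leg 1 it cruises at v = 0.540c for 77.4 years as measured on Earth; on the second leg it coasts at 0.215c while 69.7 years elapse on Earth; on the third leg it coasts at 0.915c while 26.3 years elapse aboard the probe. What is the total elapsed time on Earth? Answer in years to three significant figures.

Δt = 212 years

Leg 1: 77.4 years is already measured on Earth.
Leg 2: 69.7 years is already measured on Earth.
Leg 3: γ = 1/√(1 − 0.915²) = 1/√0.1628 = 2.479; Δt_3 = 2.479 × 26.3 = 65.19 years.
Total: 77.40 + 69.70 + 65.19 years.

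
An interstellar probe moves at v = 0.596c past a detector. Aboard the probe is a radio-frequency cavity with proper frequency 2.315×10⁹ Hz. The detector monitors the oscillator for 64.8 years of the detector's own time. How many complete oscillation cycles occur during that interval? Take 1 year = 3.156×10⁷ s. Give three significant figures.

N = 3.80×10¹⁸

γ = 1/√(1 − 0.596²) = 1/√0.6448 = 1.245
During 64.8 years of lab time, the oscillator's proper time advances by τ = Δt/γ = 64.8/1.245 = 52.03 years = 1.642×10⁹ s.
N = f × τ = 2.315×10⁹ × 1.642×10⁹ = 3.802×10¹⁸.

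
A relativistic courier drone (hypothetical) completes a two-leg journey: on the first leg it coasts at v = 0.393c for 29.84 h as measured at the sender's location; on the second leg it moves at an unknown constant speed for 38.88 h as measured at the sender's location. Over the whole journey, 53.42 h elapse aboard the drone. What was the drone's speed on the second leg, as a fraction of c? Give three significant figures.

β = 0.744

Leg 1: γ = 1/√(1 − 0.393²) = 1/√0.8456 = 1.088; τ_1 = 29.84/1.088 = 27.44 h.
Leg 2: speed unknown; τ_2 = 38.88/γ_2.
Total proper time: 27.44 + τ_2 = 53.42, so τ_2 = 53.42 − 27.44 = 25.98 h.
γ_2 = 38.88/25.98 = 1.496; β = √(1 − 1/γ²) = √0.5535.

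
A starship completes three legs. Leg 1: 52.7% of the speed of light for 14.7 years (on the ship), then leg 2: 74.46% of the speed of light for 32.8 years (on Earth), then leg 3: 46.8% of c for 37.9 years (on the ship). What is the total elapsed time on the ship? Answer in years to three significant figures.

τ = 74.5 years

Leg 1: 14.7 years is already measured on the ship.
Leg 2: β = 0.7446; γ = 1/√(1 − 0.7446²) = 1/√0.4456 = 1.498; τ_2 = 32.8/1.498 = 21.89 years.
Leg 3: 37.9 years is already measured on the ship.
Total: 14.70 + 21.89 + 37.90 years.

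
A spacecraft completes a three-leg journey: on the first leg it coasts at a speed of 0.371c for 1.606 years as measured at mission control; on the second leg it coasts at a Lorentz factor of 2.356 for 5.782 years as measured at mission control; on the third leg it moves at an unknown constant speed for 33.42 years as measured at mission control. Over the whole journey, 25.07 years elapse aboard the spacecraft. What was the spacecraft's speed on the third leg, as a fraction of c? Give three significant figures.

β = 0.775

Leg 1: γ = 1/√(1 − 0.371²) = 1/√0.8624 = 1.077; τ_1 = 1.606/1.077 = 1.491 years.
Leg 2: γ = 2.356; τ_2 = 5.782/2.356 = 2.454 years.
Leg 3: speed unknown; τ_3 = 33.42/γ_3.
Total proper time: 1.491 + 2.454 + τ_3 = 25.07, so τ_3 = 25.07 − 3.946 = 21.12 years.
γ_3 = 33.42/21.12 = 1.582; β = √(1 − 1/γ²) = √0.6005.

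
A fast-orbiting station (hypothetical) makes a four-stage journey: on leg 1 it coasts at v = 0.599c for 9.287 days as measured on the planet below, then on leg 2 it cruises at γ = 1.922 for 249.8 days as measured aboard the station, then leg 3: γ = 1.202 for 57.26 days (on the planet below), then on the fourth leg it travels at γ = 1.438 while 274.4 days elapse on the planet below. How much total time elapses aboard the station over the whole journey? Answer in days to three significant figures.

τ = 496 days

Leg 1: γ = 1/√(1 − 0.599²) = 1/√0.6412 = 1.249; τ_1 = 9.287/1.249 = 7.437 days.
Leg 2: 249.8 days is already measured aboard the station.
Leg 3: γ = 1.202; τ_3 = 57.26/1.202 = 47.64 days.
Leg 4: γ = 1.438; τ_4 = 274.4/1.438 = 190.8 days.
Total: 7.437 + 249.8 + 47.64 + 190.8 days.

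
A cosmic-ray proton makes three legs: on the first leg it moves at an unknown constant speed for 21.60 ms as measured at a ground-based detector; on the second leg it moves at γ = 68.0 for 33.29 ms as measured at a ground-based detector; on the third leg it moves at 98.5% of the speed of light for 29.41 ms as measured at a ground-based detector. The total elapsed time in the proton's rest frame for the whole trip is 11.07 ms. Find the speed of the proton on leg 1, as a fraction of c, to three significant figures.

Leg 1: speed unknown; τ_1 = 21.60/γ_1.
Leg 2: γ = 68.0; τ_2 = 33.29/68.00 = 0.4896 ms.
Leg 3: β = 0.985; γ = 1/√(1 − 0.985²) = 1/√0.02977 = 5.795; τ_3 = 29.41/5.795 = 5.075 ms.
Total proper time: τ_1 + 0.4896 + 5.075 = 11.07, so τ_1 = 11.07 − 5.564 = 5.506 ms.
γ_1 = 21.60/5.506 = 3.923; β = √(1 − 1/γ²) = √0.9350.

β = 0.967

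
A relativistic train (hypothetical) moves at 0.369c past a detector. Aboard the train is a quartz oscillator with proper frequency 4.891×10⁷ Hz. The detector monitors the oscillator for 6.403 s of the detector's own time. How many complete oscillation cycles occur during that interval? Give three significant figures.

γ = 1/√(1 − 0.369²) = 1/√0.8638 = 1.076
During 6.403 s of lab time, the oscillator's proper time advances by τ = Δt/γ = 6.403/1.076 = 5.951 s = 5.951×10⁰ s.
N = f × τ = 4.891×10⁷ × 5.951×10⁰ = 2.911×10⁸.

N = 2.91×10⁸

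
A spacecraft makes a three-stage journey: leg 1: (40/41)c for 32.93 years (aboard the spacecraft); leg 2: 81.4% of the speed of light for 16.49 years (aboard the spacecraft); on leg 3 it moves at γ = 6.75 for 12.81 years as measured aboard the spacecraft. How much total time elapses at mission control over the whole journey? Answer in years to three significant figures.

Leg 1: γ = 1/√(1 − (40/41)²) = 41/9 ≈ 4.556; Δt_1 = 4.556 × 32.93 = 150.0 years.
Leg 2: β = 0.814; γ = 1/√(1 − 0.814²) = 1/√0.3374 = 1.722; Δt_2 = 1.722 × 16.49 = 28.39 years.
Leg 3: γ = 6.75; Δt_3 = 6.750 × 12.81 = 86.47 years.
Total: 150.0 + 28.39 + 86.47 years.

Δt = 265 years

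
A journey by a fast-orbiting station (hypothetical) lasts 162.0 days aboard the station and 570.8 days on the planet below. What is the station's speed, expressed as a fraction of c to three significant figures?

The proper time is measured aboard the station (both events occur at the station's location); Δt is measured on the planet below. γ = Δt/τ = 570.8/162.0 = 3.523.
β = √(1 − 1/γ²) = √(1 − 0.08055) = √0.9195

β = 0.959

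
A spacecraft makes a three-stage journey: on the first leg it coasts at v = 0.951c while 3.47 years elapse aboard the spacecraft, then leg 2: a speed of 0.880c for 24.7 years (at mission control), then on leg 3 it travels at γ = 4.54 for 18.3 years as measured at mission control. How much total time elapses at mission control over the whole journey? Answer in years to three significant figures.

Δt = 54.2 years

Leg 1: γ = 1/√(1 − 0.951²) = 1/√0.09560 = 3.234; Δt_1 = 3.234 × 3.47 = 11.22 years.
Leg 2: 24.7 years is already measured at mission control.
Leg 3: 18.3 years is already measured at mission control.
Total: 11.22 + 24.70 + 18.30 years.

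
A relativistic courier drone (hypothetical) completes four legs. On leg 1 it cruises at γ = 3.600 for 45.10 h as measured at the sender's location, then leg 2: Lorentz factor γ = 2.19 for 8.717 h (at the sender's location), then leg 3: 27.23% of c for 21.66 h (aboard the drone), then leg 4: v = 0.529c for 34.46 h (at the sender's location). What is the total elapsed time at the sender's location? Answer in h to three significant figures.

Δt = 111 h

Leg 1: 45.10 h is already measured at the sender's location.
Leg 2: 8.717 h is already measured at the sender's location.
Leg 3: β = 0.2723; γ = 1/√(1 − 0.2723²) = 1/√0.9259 = 1.039; Δt_3 = 1.039 × 21.66 = 22.51 h.
Leg 4: 34.46 h is already measured at the sender's location.
Total: 45.10 + 8.717 + 22.51 + 34.46 h.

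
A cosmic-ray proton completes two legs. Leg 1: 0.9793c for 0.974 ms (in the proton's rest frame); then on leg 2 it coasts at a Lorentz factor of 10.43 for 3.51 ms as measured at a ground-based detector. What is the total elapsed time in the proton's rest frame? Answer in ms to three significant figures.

Leg 1: 0.974 ms is already measured in the proton's rest frame.
Leg 2: γ = 10.43; τ_2 = 3.51/10.43 = 0.3365 ms.
Total: 0.9740 + 0.3365 ms.

τ = 1.31 ms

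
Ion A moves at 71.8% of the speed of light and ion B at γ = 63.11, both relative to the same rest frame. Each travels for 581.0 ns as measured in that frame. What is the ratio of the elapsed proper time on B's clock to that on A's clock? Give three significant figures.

A: β = 0.718; γ = 1/√(1 − 0.718²) = 1/√0.4845 = 1.437. B: γ = 63.11.
τ_A/τ_B = γ_B/γ_A = 63.11/1.437 = 43.93, so τ_B/τ_A = 0.02276.

τ_B/τ_A = 0.0228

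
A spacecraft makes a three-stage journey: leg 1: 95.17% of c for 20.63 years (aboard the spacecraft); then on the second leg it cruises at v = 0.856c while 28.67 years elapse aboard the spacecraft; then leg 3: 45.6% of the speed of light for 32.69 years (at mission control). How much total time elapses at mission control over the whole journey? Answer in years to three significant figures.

Leg 1: β = 0.9517; γ = 1/√(1 − 0.9517²) = 1/√0.09427 = 3.257; Δt_1 = 3.257 × 20.63 = 67.19 years.
Leg 2: γ = 1/√(1 − 0.856²) = 1/√0.2673 = 1.934; Δt_2 = 1.934 × 28.67 = 55.46 years.
Leg 3: 32.69 years is already measured at mission control.
Total: 67.19 + 55.46 + 32.69 years.

Δt = 155 years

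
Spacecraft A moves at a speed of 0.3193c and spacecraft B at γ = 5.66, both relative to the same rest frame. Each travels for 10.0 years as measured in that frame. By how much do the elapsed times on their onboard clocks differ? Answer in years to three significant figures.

A: γ = 1/√(1 − 0.3193²) = 1/√0.8980 = 1.055; τ_A = 10.0/1.055 = 9.477 years.
B: γ = 5.66; τ_B = 10.0/5.660 = 1.767 years.

|τ_A − τ_B| = 7.71 years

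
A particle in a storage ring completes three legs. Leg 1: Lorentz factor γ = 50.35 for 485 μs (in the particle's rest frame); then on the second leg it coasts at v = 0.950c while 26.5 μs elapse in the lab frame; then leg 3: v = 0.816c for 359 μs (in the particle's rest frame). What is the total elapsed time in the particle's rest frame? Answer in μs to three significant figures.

Leg 1: 485 μs is already measured in the particle's rest frame.
Leg 2: γ = 1/√(1 − 0.950²) = 1/√0.09750 = 3.203; τ_2 = 26.5/3.203 = 8.275 μs.
Leg 3: 359 μs is already measured in the particle's rest frame.
Total: 485.0 + 8.275 + 359.0 μs.

τ = 852 μs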